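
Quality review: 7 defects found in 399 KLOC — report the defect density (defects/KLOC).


Defect density = defects / KLOC
Defect density = 7 / 399
Defect density = 0.018 defects/KLOC

0.018 defects/KLOC


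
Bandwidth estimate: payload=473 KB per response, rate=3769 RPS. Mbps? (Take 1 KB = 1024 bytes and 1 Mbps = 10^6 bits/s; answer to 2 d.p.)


Formula: Mbps = payload_bytes * RPS * 8 / 1e6
Payload per request = 473 KB = 473 * 1024 = 484352 bytes
Total bytes/sec = 484352 * 3769 = 1825522688
Total bits/sec = 1825522688 * 8 = 14604181504
Mbps = 14604181504 / 1e6 = 14604.18

14604.18 Mbps


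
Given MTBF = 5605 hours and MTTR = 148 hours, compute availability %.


Availability = MTBF / (MTBF + MTTR)
Availability = 5605 / (5605 + 148)
Availability = 5605 / 5753
Availability = 97.4274%

97.4274%


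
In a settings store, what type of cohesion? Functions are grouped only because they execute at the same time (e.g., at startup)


Reasoning: Related by timing only
Type: Temporal cohesion

Temporal cohesion


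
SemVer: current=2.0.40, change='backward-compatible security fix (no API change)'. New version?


Current: 2.0.40
Change category: 'backward-compatible security fix (no API change)' → patch bump
SemVer rule: patch bump → increment PATCH (MAJOR and MINOR unchanged)
New: 2.0.41

2.0.41


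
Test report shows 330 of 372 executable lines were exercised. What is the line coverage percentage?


Coverage = covered / total * 100
Coverage = 330 / 372 * 100
Coverage = 88.71%

88.71%


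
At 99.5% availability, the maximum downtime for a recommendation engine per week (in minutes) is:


Formula: allowed downtime = period * (100 - SLA) / 100
Period (week) = 10080 minutes
Unavailability fraction = (100 - 99.5) / 100
Allowed downtime = 10080 * (100 - 99.5) / 100
Allowed downtime = 50.4 minutes

50.4 minutes


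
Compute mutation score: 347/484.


Mutation score = killed / total * 100
Mutation score = 347 / 484 * 100
Mutation score = 71.69%

71.69%


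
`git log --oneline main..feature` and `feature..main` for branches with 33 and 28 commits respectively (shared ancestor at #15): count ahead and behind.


Common ancestor: commit #15
feature commits after divergence: 33 - 15 = 18
main commits after divergence: 28 - 15 = 13
feature is 18 commits ahead of main
main is 13 commits ahead of feature

feature ahead: 18, main ahead: 13


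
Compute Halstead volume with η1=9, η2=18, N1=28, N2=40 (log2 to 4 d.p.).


Formula: V = N * log2(η), where N = N1 + N2 and η = η1 + η2
η = 9 + 18 = 27
N = 28 + 40 = 68
log2(27) ≈ 4.7549
V = 68 * 4.7549 = 323.33

323.33


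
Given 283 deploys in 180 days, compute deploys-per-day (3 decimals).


Formula: deployments per day = releases / days
= 283 / 180
= 1.572 deploys/day
(equivalently, 11.01 deploys/week)

1.572 deploys/day


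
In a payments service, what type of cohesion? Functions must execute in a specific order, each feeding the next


Reasoning: Output of one is input to next
Type: Sequential cohesion

Sequential cohesion


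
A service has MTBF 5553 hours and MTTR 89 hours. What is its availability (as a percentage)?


Availability = MTBF / (MTBF + MTTR)
Availability = 5553 / (5553 + 89)
Availability = 5553 / 5642
Availability = 98.4225%

98.4225%


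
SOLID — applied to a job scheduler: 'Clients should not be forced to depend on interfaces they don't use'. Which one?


This describes the Interface Segregation Principle (ISP)

Interface Segregation Principle (ISP)


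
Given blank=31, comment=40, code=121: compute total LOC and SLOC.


Total LOC = blank + comment + code
Total LOC = 31 + 40 + 121 = 192
SLOC (source only) = code = 121

Total LOC: 192, SLOC: 121


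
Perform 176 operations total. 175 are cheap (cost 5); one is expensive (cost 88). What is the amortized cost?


Formula: Amortized cost = Total cost / Operations
Total cost = (175 * 5) + (1 * 88)
Total cost = 875 + 88 = 963
Amortized = 963 / 176 = 5.4716

5.4716


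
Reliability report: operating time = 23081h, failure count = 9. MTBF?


Formula: MTBF = Total operating time / Number of failures
MTBF = 23081 / 9
MTBF = 2564.56 hours

2564.56 hours


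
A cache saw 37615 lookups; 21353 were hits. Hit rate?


Formula: hit rate = hits / (hits + misses) * 100
hit rate = 21353 / (21353 + 16262) * 100
hit rate = 21353 / 37615 * 100
hit rate = 56.77%

56.77%


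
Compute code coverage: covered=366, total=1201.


Coverage = covered / total * 100
Coverage = 366 / 1201 * 100
Coverage = 30.47%

30.47%


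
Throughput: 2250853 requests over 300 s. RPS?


Formula: throughput = requests / seconds
throughput = 2250853 / 300
throughput = 7502.84 requests/second

7502.84 requests/second


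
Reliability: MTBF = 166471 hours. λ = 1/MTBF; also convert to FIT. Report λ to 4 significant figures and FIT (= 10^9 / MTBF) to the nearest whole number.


Formula: λ = 1 / MTBF; FIT = λ × 1e9 = 1e9 / MTBF
λ = 1 / 166471 ≈ 6.007e-06 failures/hour
FIT = 1e9 / 166471 ≈ 6007 failures per 1e9 hours (nearest whole number)

λ = 6.007e-06 /h, FIT = 6007


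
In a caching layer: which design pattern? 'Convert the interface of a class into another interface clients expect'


This matches the Adapter pattern

Adapter


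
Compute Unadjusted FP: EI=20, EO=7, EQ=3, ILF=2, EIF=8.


UFP = EI*4 + EO*5 + EQ*4 + ILF*10 + EIF*7
UFP = 20*4 + 7*5 + 3*4 + 2*10 + 8*7
UFP = 80 + 35 + 12 + 20 + 56
UFP = 203

203


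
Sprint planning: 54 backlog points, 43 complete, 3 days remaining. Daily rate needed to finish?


Formula: Required rate = Remaining points / Days left
Remaining = 54 - 43 = 11 points
Required rate = 11 / 3 = 3.67 points/day

3.67 points/day


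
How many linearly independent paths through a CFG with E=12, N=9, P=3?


Formula: V(G) = E - N + 2P
V(G) = 12 - 9 + 2*3
V(G) = 3 + 6
V(G) = 9

9


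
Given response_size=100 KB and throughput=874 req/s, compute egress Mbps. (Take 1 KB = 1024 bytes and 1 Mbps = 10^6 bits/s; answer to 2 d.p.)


Formula: Mbps = payload_bytes * RPS * 8 / 1e6
Payload per request = 100 KB = 100 * 1024 = 102400 bytes
Total bytes/sec = 102400 * 874 = 89497600
Total bits/sec = 89497600 * 8 = 715980800
Mbps = 715980800 / 1e6 = 715.98

715.98 Mbps


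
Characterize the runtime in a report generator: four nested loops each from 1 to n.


Reasoning: four levels of nesting
Complexity: O(n^4)

O(n^4)


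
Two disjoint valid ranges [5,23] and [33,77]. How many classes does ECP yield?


Valid ranges: [5,23] and [33,77]
Class 1: x < 5 — invalid
Class 2: 5 ≤ x ≤ 23 — valid
Class 3: 23 < x < 33 — invalid (gap between ranges)
Class 4: 33 ≤ x ≤ 77 — valid
Class 5: x > 77 — invalid
Total equivalence classes: 5

5 equivalence classes


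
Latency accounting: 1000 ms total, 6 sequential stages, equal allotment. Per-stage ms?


Formula: per_stage = total_budget / stages
per_stage = 1000 / 6
per_stage = 166.67 ms

166.67 ms


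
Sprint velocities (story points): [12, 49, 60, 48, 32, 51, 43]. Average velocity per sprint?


Formula: Avg velocity = Total points / Number of sprints
Points: [12, 49, 60, 48, 32, 51, 43]
Sum = 12 + 49 + 60 + 48 + 32 + 51 + 43 = 295
Avg velocity = 295 / 7 = 42.14 points/sprint

42.14 points/sprint


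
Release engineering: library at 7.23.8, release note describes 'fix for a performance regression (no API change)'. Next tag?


Current: 7.23.8
Change category: 'fix for a performance regression (no API change)' → patch bump
SemVer rule: patch bump → increment PATCH (MAJOR and MINOR unchanged)
New: 7.23.9

7.23.9


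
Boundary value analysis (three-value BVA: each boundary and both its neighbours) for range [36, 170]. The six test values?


Range: [36, 170]
Boundaries: just below min, min, min+1, max-1, max, just above max
Values: [35, 36, 37, 169, 170, 171]

[35, 36, 37, 169, 170, 171]


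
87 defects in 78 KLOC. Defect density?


Defect density = defects / KLOC
Defect density = 87 / 78
Defect density = 1.115 defects/KLOC

1.115 defects/KLOC


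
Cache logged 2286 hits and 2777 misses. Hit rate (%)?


Formula: hit rate = hits / (hits + misses) * 100
hit rate = 2286 / (2286 + 2777) * 100
hit rate = 2286 / 5063 * 100
hit rate = 45.15%

45.15%


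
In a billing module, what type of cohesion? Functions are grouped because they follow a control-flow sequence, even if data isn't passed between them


Reasoning: Grouped by order of execution within a routine, not by data flow
Type: Procedural cohesion

Procedural cohesion


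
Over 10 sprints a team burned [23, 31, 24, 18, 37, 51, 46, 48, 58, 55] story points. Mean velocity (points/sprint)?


Formula: Avg velocity = Total points / Number of sprints
Points: [23, 31, 24, 18, 37, 51, 46, 48, 58, 55]
Sum = 23 + 31 + 24 + 18 + 37 + 51 + 46 + 48 + 58 + 55 = 391
Avg velocity = 391 / 10 = 39.1 points/sprint

39.1 points/sprint


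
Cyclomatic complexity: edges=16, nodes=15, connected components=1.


Formula: V(G) = E - N + 2P
V(G) = 16 - 15 + 2*1
V(G) = 1 + 2
V(G) = 3

3


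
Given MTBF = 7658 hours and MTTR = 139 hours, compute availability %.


Availability = MTBF / (MTBF + MTTR)
Availability = 7658 / (7658 + 139)
Availability = 7658 / 7797
Availability = 98.2173%

98.2173%


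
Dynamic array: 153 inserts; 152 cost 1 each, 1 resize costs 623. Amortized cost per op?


Formula: Amortized cost = Total cost / Operations
Total cost = (152 * 1) + (1 * 623)
Total cost = 152 + 623 = 775
Amortized = 775 / 153 = 5.0654

5.0654


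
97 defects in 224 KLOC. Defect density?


Defect density = defects / KLOC
Defect density = 97 / 224
Defect density = 0.433 defects/KLOC

0.433 defects/KLOC


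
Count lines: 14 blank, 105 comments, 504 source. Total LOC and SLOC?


Total LOC = blank + comment + code
Total LOC = 14 + 105 + 504 = 623
SLOC (source only) = code = 504

Total LOC: 623, SLOC: 504


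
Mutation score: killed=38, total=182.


Mutation score = killed / total * 100
Mutation score = 38 / 182 * 100
Mutation score = 20.88%

20.88%


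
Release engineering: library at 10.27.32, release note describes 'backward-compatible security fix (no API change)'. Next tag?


Current: 10.27.32
Change category: 'backward-compatible security fix (no API change)' → patch bump
SemVer rule: patch bump → increment PATCH (MAJOR and MINOR unchanged)
New: 10.27.33

10.27.33


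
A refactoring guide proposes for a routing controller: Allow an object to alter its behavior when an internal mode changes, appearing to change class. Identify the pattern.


This matches the State pattern

State


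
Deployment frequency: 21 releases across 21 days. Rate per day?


Formula: deployments per day = releases / days
= 21 / 21
= 1.0 deploys/day
(equivalently, 7.0 deploys/week)

1.0 deploys/day


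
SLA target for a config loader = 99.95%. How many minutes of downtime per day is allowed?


Formula: allowed downtime = period * (100 - SLA) / 100
Period (day) = 1440 minutes
Unavailability fraction = (100 - 99.95) / 100
Allowed downtime = 1440 * (100 - 99.95) / 100
Allowed downtime = 0.72 minutes

0.72 minutes


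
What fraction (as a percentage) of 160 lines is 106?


Coverage = covered / total * 100
Coverage = 106 / 160 * 100
Coverage = 66.25%

66.25%


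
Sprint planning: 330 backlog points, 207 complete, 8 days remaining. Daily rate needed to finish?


Formula: Required rate = Remaining points / Days left
Remaining = 330 - 207 = 123 points
Required rate = 123 / 8 = 15.38 points/day

15.38 points/day


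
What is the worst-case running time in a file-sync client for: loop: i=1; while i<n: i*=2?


Reasoning: i doubles each step so iterations are log2(n)
Complexity: O(log n)

O(log n)


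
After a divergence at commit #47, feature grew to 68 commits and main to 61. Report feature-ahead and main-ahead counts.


Common ancestor: commit #47
feature commits after divergence: 68 - 47 = 21
main commits after divergence: 61 - 47 = 14
feature is 21 commits ahead of main
main is 14 commits ahead of feature

feature ahead: 21, main ahead: 14


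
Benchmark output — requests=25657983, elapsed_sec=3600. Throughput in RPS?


Formula: throughput = requests / seconds
throughput = 25657983 / 3600
throughput = 7127.22 requests/second

7127.22 requests/second


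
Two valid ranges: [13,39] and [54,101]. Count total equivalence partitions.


Valid ranges: [13,39] and [54,101]
Class 1: x < 13 — invalid
Class 2: 13 ≤ x ≤ 39 — valid
Class 3: 39 < x < 54 — invalid (gap between ranges)
Class 4: 54 ≤ x ≤ 101 — valid
Class 5: x > 101 — invalid
Total equivalence classes: 5

5 equivalence classes


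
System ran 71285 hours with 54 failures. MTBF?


Formula: MTBF = Total operating time / Number of failures
MTBF = 71285 / 54
MTBF = 1320.09 hours

1320.09 hours


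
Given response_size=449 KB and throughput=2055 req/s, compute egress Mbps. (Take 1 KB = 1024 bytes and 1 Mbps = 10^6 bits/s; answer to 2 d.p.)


Formula: Mbps = payload_bytes * RPS * 8 / 1e6
Payload per request = 449 KB = 449 * 1024 = 459776 bytes
Total bytes/sec = 459776 * 2055 = 944839680
Total bits/sec = 944839680 * 8 = 7558717440
Mbps = 7558717440 / 1e6 = 7558.72

7558.72 Mbps


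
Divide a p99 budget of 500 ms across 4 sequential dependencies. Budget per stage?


Formula: per_stage = total_budget / stages
per_stage = 500 / 4
per_stage = 125.0 ms

125.0 ms


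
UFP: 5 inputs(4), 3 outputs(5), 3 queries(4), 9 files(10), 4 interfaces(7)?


UFP = EI*4 + EO*5 + EQ*4 + ILF*10 + EIF*7
UFP = 5*4 + 3*5 + 3*4 + 9*10 + 4*7
UFP = 20 + 15 + 12 + 90 + 28
UFP = 165

165


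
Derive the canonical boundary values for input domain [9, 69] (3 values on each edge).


Range: [9, 69]
Boundaries: just below min, min, min+1, max-1, max, just above max
Values: [8, 9, 10, 68, 69, 70]

[8, 9, 10, 68, 69, 70]


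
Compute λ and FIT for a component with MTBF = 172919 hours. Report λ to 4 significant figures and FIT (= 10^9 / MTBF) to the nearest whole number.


Formula: λ = 1 / MTBF; FIT = λ × 1e9 = 1e9 / MTBF
λ = 1 / 172919 ≈ 5.783e-06 failures/hour
FIT = 1e9 / 172919 ≈ 5783 failures per 1e9 hours (nearest whole number)

λ = 5.783e-06 /h, FIT = 5783


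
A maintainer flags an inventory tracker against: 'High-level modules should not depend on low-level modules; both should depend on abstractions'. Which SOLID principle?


This describes the Dependency Inversion Principle (DIP)

Dependency Inversion Principle (DIP)


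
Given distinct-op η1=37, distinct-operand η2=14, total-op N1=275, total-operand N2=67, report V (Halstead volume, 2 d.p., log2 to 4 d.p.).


Formula: V = N * log2(η), where N = N1 + N2 and η = η1 + η2
η = 37 + 14 = 51
N = 275 + 67 = 342
log2(51) ≈ 5.6724
V = 342 * 5.6724 = 1939.96

1939.96


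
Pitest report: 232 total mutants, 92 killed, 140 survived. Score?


Mutation score = killed / total * 100
Mutation score = 92 / 232 * 100
Mutation score = 39.66%

39.66%


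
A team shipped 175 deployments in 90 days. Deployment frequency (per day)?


Formula: deployments per day = releases / days
= 175 / 90
= 1.944 deploys/day
(equivalently, 13.61 deploys/week)

1.944 deploys/day


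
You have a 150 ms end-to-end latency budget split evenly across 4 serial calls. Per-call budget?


Formula: per_stage = total_budget / stages
per_stage = 150 / 4
per_stage = 37.5 ms

37.5 ms


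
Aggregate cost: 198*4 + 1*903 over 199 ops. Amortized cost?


Formula: Amortized cost = Total cost / Operations
Total cost = (198 * 4) + (1 * 903)
Total cost = 792 + 903 = 1695
Amortized = 1695 / 199 = 8.5176

8.5176


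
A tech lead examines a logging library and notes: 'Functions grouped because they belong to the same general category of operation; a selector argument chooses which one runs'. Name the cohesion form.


Reasoning: Grouped by category of activity, not by data or sequence
Type: Logical cohesion

Logical cohesion


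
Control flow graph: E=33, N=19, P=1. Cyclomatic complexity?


Formula: V(G) = E - N + 2P
V(G) = 33 - 19 + 2*1
V(G) = 14 + 2
V(G) = 16

16


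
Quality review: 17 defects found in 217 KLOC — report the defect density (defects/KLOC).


Defect density = defects / KLOC
Defect density = 17 / 217
Defect density = 0.078 defects/KLOC

0.078 defects/KLOC


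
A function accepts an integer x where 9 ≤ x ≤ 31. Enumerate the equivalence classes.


Valid range: [9, 31]
Class 1: x < 9 — invalid
Class 2: 9 ≤ x ≤ 31 — valid
Class 3: x > 31 — invalid
Total equivalence classes: 3

3 equivalence classes


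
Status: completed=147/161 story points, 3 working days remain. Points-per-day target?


Formula: Required rate = Remaining points / Days left
Remaining = 161 - 147 = 14 points
Required rate = 14 / 3 = 4.67 points/day

4.67 points/day


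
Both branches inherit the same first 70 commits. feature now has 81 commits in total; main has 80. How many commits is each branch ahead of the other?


Common ancestor: commit #70
feature commits after divergence: 81 - 70 = 11
main commits after divergence: 80 - 70 = 10
feature is 11 commits ahead of main
main is 10 commits ahead of feature

feature ahead: 11, main ahead: 10


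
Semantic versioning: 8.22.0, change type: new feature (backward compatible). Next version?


Current: 8.22.0
Change category: 'new feature (backward compatible)' → minor bump
SemVer rule: minor bump → increment MINOR, reset PATCH to 0 (MAJOR unchanged)
New: 8.23.0

8.23.0


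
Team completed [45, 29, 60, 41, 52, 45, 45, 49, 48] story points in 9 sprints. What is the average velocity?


Formula: Avg velocity = Total points / Number of sprints
Points: [45, 29, 60, 41, 52, 45, 45, 49, 48]
Sum = 45 + 29 + 60 + 41 + 52 + 45 + 45 + 49 + 48 = 414
Avg velocity = 414 / 9 = 46.0 points/sprint

46.0 points/sprint


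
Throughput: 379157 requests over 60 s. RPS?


Formula: throughput = requests / seconds
throughput = 379157 / 60
throughput = 6319.28 requests/second

6319.28 requests/second


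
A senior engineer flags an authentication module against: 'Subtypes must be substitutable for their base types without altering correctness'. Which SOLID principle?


This describes the Liskov Substitution Principle (LSP)

Liskov Substitution Principle (LSP)


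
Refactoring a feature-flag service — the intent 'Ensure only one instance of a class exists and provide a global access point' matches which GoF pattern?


This matches the Singleton pattern

Singleton


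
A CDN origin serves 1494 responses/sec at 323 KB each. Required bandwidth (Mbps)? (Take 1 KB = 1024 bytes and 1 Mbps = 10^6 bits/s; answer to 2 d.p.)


Formula: Mbps = payload_bytes * RPS * 8 / 1e6
Payload per request = 323 KB = 323 * 1024 = 330752 bytes
Total bytes/sec = 330752 * 1494 = 494143488
Total bits/sec = 494143488 * 8 = 3953147904
Mbps = 3953147904 / 1e6 = 3953.15

3953.15 Mbps


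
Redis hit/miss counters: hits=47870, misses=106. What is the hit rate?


Formula: hit rate = hits / (hits + misses) * 100
hit rate = 47870 / (47870 + 106) * 100
hit rate = 47870 / 47976 * 100
hit rate = 99.78%

99.78%


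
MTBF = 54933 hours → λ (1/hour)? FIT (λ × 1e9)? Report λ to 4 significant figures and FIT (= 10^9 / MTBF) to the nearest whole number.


Formula: λ = 1 / MTBF; FIT = λ × 1e9 = 1e9 / MTBF
λ = 1 / 54933 ≈ 1.820e-05 failures/hour
FIT = 1e9 / 54933 ≈ 18204 failures per 1e9 hours (nearest whole number)

λ = 1.820e-05 /h, FIT = 18204


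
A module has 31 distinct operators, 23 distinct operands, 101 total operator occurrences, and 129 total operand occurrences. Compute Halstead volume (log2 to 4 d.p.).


Formula: V = N * log2(η), where N = N1 + N2 and η = η1 + η2
η = 31 + 23 = 54
N = 101 + 129 = 230
log2(54) ≈ 5.7549
V = 230 * 5.7549 = 1323.63

1323.63


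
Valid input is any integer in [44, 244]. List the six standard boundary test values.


Range: [44, 244]
Boundaries: just below min, min, min+1, max-1, max, just above max
Values: [43, 44, 45, 243, 244, 245]

[43, 44, 45, 243, 244, 245]


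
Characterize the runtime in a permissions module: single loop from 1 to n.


Reasoning: one pass through n items
Complexity: O(n)

O(n)


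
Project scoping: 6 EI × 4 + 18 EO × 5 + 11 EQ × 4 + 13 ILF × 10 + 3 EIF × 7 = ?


UFP = EI*4 + EO*5 + EQ*4 + ILF*10 + EIF*7
UFP = 6*4 + 18*5 + 11*4 + 13*10 + 3*7
UFP = 24 + 90 + 44 + 130 + 21
UFP = 309

309


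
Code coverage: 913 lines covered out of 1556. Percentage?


Coverage = covered / total * 100
Coverage = 913 / 1556 * 100
Coverage = 58.68%

58.68%


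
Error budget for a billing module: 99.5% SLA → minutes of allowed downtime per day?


Formula: allowed downtime = period * (100 - SLA) / 100
Period (day) = 1440 minutes
Unavailability fraction = (100 - 99.5) / 100
Allowed downtime = 1440 * (100 - 99.5) / 100
Allowed downtime = 7.2 minutes

7.2 minutes


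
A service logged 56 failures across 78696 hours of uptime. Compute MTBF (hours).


Formula: MTBF = Total operating time / Number of failures
MTBF = 78696 / 56
MTBF = 1405.29 hours

1405.29 hours


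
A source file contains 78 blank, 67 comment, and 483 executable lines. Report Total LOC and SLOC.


Total LOC = blank + comment + code
Total LOC = 78 + 67 + 483 = 628
SLOC (source only) = code = 483

Total LOC: 628, SLOC: 483


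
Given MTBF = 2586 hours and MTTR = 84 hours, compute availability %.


Availability = MTBF / (MTBF + MTTR)
Availability = 2586 / (2586 + 84)
Availability = 2586 / 2670
Availability = 96.8539%

96.8539%


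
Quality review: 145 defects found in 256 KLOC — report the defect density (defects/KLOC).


Defect density = defects / KLOC
Defect density = 145 / 256
Defect density = 0.566 defects/KLOC

0.566 defects/KLOC


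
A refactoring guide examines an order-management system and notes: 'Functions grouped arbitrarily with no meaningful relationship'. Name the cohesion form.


Reasoning: Worst: random grouping
Type: Coincidental cohesion

Coincidental cohesion


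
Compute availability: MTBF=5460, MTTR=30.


Availability = MTBF / (MTBF + MTTR)
Availability = 5460 / (5460 + 30)
Availability = 5460 / 5490
Availability = 99.4536%

99.4536%


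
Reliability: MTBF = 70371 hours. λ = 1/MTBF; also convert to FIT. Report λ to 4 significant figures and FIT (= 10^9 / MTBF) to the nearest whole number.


Formula: λ = 1 / MTBF; FIT = λ × 1e9 = 1e9 / MTBF
λ = 1 / 70371 ≈ 1.421e-05 failures/hour
FIT = 1e9 / 70371 ≈ 14210 failures per 1e9 hours (nearest whole number)

λ = 1.421e-05 /h, FIT = 14210


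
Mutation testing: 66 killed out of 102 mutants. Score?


Mutation score = killed / total * 100
Mutation score = 66 / 102 * 100
Mutation score = 64.71%

64.71%


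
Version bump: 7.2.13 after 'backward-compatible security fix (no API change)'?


Current: 7.2.13
Change category: 'backward-compatible security fix (no API change)' → patch bump
SemVer rule: patch bump → increment PATCH (MAJOR and MINOR unchanged)
New: 7.2.14

7.2.14


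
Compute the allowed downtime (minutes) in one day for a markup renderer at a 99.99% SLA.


Formula: allowed downtime = period * (100 - SLA) / 100
Period (day) = 1440 minutes
Unavailability fraction = (100 - 99.99) / 100
Allowed downtime = 1440 * (100 - 99.99) / 100
Allowed downtime = 0.144 minutes

0.144 minutes


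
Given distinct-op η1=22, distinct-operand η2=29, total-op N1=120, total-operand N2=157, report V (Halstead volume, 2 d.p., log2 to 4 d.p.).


Formula: V = N * log2(η), where N = N1 + N2 and η = η1 + η2
η = 22 + 29 = 51
N = 120 + 157 = 277
log2(51) ≈ 5.6724
V = 277 * 5.6724 = 1571.25

1571.25


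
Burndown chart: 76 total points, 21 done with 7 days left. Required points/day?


Formula: Required rate = Remaining points / Days left
Remaining = 76 - 21 = 55 points
Required rate = 55 / 7 = 7.86 points/day

7.86 points/day


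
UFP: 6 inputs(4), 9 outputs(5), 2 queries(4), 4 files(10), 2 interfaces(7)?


UFP = EI*4 + EO*5 + EQ*4 + ILF*10 + EIF*7
UFP = 6*4 + 9*5 + 2*4 + 4*10 + 2*7
UFP = 24 + 45 + 8 + 40 + 14
UFP = 131

131


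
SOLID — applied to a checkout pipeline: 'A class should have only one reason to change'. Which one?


This describes the Single Responsibility Principle (SRP)

Single Responsibility Principle (SRP)


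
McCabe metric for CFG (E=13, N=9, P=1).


Formula: V(G) = E - N + 2P
V(G) = 13 - 9 + 2*1
V(G) = 4 + 2
V(G) = 6

6


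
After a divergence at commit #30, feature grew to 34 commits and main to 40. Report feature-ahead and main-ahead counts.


Common ancestor: commit #30
feature commits after divergence: 34 - 30 = 4
main commits after divergence: 40 - 30 = 10
feature is 4 commits ahead of main
main is 10 commits ahead of feature

feature ahead: 4, main ahead: 10


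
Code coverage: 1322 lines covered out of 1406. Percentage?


Coverage = covered / total * 100
Coverage = 1322 / 1406 * 100
Coverage = 94.03%

94.03%


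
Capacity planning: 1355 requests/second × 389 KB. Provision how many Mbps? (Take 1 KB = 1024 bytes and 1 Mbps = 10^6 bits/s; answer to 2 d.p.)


Formula: Mbps = payload_bytes * RPS * 8 / 1e6
Payload per request = 389 KB = 389 * 1024 = 398336 bytes
Total bytes/sec = 398336 * 1355 = 539745280
Total bits/sec = 539745280 * 8 = 4317962240
Mbps = 4317962240 / 1e6 = 4317.96

4317.96 Mbps


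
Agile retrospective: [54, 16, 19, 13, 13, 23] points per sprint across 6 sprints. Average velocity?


Formula: Avg velocity = Total points / Number of sprints
Points: [54, 16, 19, 13, 13, 23]
Sum = 54 + 16 + 19 + 13 + 13 + 23 = 138
Avg velocity = 138 / 6 = 23.0 points/sprint

23.0 points/sprint


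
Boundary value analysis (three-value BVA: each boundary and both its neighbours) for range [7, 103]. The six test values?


Range: [7, 103]
Boundaries: just below min, min, min+1, max-1, max, just above max
Values: [6, 7, 8, 102, 103, 104]

[6, 7, 8, 102, 103, 104]


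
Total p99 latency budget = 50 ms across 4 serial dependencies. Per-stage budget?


Formula: per_stage = total_budget / stages
per_stage = 50 / 4
per_stage = 12.5 ms

12.5 ms


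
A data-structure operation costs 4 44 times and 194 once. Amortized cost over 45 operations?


Formula: Amortized cost = Total cost / Operations
Total cost = (44 * 4) + (1 * 194)
Total cost = 176 + 194 = 370
Amortized = 370 / 45 = 8.2222

8.2222


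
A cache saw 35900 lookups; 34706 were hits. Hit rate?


Formula: hit rate = hits / (hits + misses) * 100
hit rate = 34706 / (34706 + 1194) * 100
hit rate = 34706 / 35900 * 100
hit rate = 96.67%

96.67%


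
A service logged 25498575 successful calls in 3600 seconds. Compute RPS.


Formula: throughput = requests / seconds
throughput = 25498575 / 3600
throughput = 7082.94 requests/second

7082.94 requests/second


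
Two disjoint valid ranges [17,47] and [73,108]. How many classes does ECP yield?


Valid ranges: [17,47] and [73,108]
Class 1: x < 17 — invalid
Class 2: 17 ≤ x ≤ 47 — valid
Class 3: 47 < x < 73 — invalid (gap between ranges)
Class 4: 73 ≤ x ≤ 108 — valid
Class 5: x > 108 — invalid
Total equivalence classes: 5

5 equivalence classes


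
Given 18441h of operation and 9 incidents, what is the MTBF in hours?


Formula: MTBF = Total operating time / Number of failures
MTBF = 18441 / 9
MTBF = 2049.0 hours

2049.0 hours


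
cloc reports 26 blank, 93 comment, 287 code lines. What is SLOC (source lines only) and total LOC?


Total LOC = blank + comment + code
Total LOC = 26 + 93 + 287 = 406
SLOC (source only) = code = 287

Total LOC: 406, SLOC: 287


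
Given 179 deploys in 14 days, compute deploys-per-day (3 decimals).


Formula: deployments per day = releases / days
= 179 / 14
= 12.786 deploys/day
(equivalently, 89.5 deploys/week)

12.786 deploys/day


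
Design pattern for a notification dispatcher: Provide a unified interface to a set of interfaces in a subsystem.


This matches the Facade pattern

Facade


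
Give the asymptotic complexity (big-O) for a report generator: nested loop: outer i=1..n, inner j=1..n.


Reasoning: n iterations times n iterations
Complexity: O(n^2)

O(n^2)


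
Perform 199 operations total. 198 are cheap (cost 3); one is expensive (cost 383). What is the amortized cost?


Formula: Amortized cost = Total cost / Operations
Total cost = (198 * 3) + (1 * 383)
Total cost = 594 + 383 = 977
Amortized = 977 / 199 = 4.9095

4.9095


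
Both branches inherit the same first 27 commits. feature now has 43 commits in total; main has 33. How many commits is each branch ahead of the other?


Common ancestor: commit #27
feature commits after divergence: 43 - 27 = 16
main commits after divergence: 33 - 27 = 6
feature is 16 commits ahead of main
main is 6 commits ahead of feature

feature ahead: 16, main ahead: 6


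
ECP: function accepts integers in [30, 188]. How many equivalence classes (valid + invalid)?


Valid range: [30, 188]
Class 1: x < 30 — invalid
Class 2: 30 ≤ x ≤ 188 — valid
Class 3: x > 188 — invalid
Total equivalence classes: 3

3 equivalence classes


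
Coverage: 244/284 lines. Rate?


Coverage = covered / total * 100
Coverage = 244 / 284 * 100
Coverage = 85.92%

85.92%


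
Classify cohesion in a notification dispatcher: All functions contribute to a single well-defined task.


Reasoning: Best: single purpose
Type: Functional cohesion

Functional cohesion


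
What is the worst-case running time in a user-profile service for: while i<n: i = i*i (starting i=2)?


Reasoning: squaring drives double-exponential growth; iterations ~ log log n
Complexity: O(log log n)

O(log log n)


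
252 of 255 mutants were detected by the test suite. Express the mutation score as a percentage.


Mutation score = killed / total * 100
Mutation score = 252 / 255 * 100
Mutation score = 98.82%

98.82%


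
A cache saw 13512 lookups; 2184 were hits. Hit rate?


Formula: hit rate = hits / (hits + misses) * 100
hit rate = 2184 / (2184 + 11328) * 100
hit rate = 2184 / 13512 * 100
hit rate = 16.16%

16.16%


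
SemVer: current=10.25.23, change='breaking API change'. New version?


Current: 10.25.23
Change category: 'breaking API change' → major bump
SemVer rule: major bump → increment MAJOR, reset MINOR and PATCH to 0
New: 11.0.0

11.0.0


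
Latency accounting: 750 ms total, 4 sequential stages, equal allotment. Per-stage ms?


Formula: per_stage = total_budget / stages
per_stage = 750 / 4
per_stage = 187.5 ms

187.5 ms


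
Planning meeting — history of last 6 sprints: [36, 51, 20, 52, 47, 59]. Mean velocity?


Formula: Avg velocity = Total points / Number of sprints
Points: [36, 51, 20, 52, 47, 59]
Sum = 36 + 51 + 20 + 52 + 47 + 59 = 265
Avg velocity = 265 / 6 = 44.17 points/sprint

44.17 points/sprint


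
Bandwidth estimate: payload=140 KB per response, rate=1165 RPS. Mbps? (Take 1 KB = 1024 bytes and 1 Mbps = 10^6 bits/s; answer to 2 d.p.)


Formula: Mbps = payload_bytes * RPS * 8 / 1e6
Payload per request = 140 KB = 140 * 1024 = 143360 bytes
Total bytes/sec = 143360 * 1165 = 167014400
Total bits/sec = 167014400 * 8 = 1336115200
Mbps = 1336115200 / 1e6 = 1336.12

1336.12 Mbps


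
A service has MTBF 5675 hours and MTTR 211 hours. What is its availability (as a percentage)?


Availability = MTBF / (MTBF + MTTR)
Availability = 5675 / (5675 + 211)
Availability = 5675 / 5886
Availability = 96.4152%

96.4152%


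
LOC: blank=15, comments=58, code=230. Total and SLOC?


Total LOC = blank + comment + code
Total LOC = 15 + 58 + 230 = 303
SLOC (source only) = code = 230

Total LOC: 303, SLOC: 230


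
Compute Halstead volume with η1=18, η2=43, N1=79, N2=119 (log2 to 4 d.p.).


Formula: V = N * log2(η), where N = N1 + N2 and η = η1 + η2
η = 18 + 43 = 61
N = 79 + 119 = 198
log2(61) ≈ 5.9307
V = 198 * 5.9307 = 1174.28

1174.28


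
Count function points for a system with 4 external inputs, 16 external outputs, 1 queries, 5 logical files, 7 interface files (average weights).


UFP = EI*4 + EO*5 + EQ*4 + ILF*10 + EIF*7
UFP = 4*4 + 16*5 + 1*4 + 5*10 + 7*7
UFP = 16 + 80 + 4 + 50 + 49
UFP = 199

199


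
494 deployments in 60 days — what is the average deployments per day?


Formula: deployments per day = releases / days
= 494 / 60
= 8.233 deploys/day
(equivalently, 57.63 deploys/week)

8.233 deploys/day


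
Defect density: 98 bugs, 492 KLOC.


Defect density = defects / KLOC
Defect density = 98 / 492
Defect density = 0.199 defects/KLOC

0.199 defects/KLOC


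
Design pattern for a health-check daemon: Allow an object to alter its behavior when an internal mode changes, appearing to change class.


This matches the State pattern

State


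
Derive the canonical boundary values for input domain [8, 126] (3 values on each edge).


Range: [8, 126]
Boundaries: just below min, min, min+1, max-1, max, just above max
Values: [7, 8, 9, 125, 126, 127]

[7, 8, 9, 125, 126, 127]


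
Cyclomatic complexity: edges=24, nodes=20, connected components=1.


Formula: V(G) = E - N + 2P
V(G) = 24 - 20 + 2*1
V(G) = 4 + 2
V(G) = 6

6


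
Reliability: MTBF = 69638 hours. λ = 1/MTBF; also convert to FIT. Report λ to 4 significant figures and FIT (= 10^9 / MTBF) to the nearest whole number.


Formula: λ = 1 / MTBF; FIT = λ × 1e9 = 1e9 / MTBF
λ = 1 / 69638 ≈ 1.436e-05 failures/hour
FIT = 1e9 / 69638 ≈ 14360 failures per 1e9 hours (nearest whole number)

λ = 1.436e-05 /h, FIT = 14360


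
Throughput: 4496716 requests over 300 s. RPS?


Formula: throughput = requests / seconds
throughput = 4496716 / 300
throughput = 14989.05 requests/second

14989.05 requests/second


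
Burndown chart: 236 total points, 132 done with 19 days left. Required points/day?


Formula: Required rate = Remaining points / Days left
Remaining = 236 - 132 = 104 points
Required rate = 104 / 19 = 5.47 points/day

5.47 points/day


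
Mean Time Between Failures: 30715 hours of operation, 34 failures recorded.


Formula: MTBF = Total operating time / Number of failures
MTBF = 30715 / 34
MTBF = 903.38 hours

903.38 hours


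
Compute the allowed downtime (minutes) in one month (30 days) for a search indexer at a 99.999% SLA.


Formula: allowed downtime = period * (100 - SLA) / 100
Period (month (30 days)) = 43200 minutes
Unavailability fraction = (100 - 99.999) / 100
Allowed downtime = 43200 * (100 - 99.999) / 100
Allowed downtime = 0.432 minutes

0.432 minutes


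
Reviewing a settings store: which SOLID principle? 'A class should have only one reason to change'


This describes the Single Responsibility Principle (SRP)

Single Responsibility Principle (SRP)


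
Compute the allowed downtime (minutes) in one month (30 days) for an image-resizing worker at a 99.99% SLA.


Formula: allowed downtime = period * (100 - SLA) / 100
Period (month (30 days)) = 43200 minutes
Unavailability fraction = (100 - 99.99) / 100
Allowed downtime = 43200 * (100 - 99.99) / 100
Allowed downtime = 4.32 minutes

4.32 minutes


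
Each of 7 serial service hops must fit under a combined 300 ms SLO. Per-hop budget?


Formula: per_stage = total_budget / stages
per_stage = 300 / 7
per_stage = 42.86 ms

42.86 ms


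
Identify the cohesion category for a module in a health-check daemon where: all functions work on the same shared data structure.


Reasoning: Functions share data
Type: Communicational cohesion

Communicational cohesion


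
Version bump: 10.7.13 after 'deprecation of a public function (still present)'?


Current: 10.7.13
Change category: 'deprecation of a public function (still present)' → minor bump
SemVer rule: minor bump → increment MINOR, reset PATCH to 0 (MAJOR unchanged)
New: 10.8.0

10.8.0


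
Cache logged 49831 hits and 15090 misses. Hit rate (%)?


Formula: hit rate = hits / (hits + misses) * 100
hit rate = 49831 / (49831 + 15090) * 100
hit rate = 49831 / 64921 * 100
hit rate = 76.76%

76.76%


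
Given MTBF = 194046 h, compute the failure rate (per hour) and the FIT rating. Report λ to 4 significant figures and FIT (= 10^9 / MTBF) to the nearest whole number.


Formula: λ = 1 / MTBF; FIT = λ × 1e9 = 1e9 / MTBF
λ = 1 / 194046 ≈ 5.153e-06 failures/hour
FIT = 1e9 / 194046 ≈ 5153 failures per 1e9 hours (nearest whole number)

λ = 5.153e-06 /h, FIT = 5153


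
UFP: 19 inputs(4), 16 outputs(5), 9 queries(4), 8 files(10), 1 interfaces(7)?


UFP = EI*4 + EO*5 + EQ*4 + ILF*10 + EIF*7
UFP = 19*4 + 16*5 + 9*4 + 8*10 + 1*7
UFP = 76 + 80 + 36 + 80 + 7
UFP = 279

279


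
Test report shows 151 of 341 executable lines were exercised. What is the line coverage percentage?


Coverage = covered / total * 100
Coverage = 151 / 341 * 100
Coverage = 44.28%

44.28%


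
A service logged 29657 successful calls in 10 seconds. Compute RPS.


Formula: throughput = requests / seconds
throughput = 29657 / 10
throughput = 2965.7 requests/second

2965.7 requests/second


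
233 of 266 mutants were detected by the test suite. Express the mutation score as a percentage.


Mutation score = killed / total * 100
Mutation score = 233 / 266 * 100
Mutation score = 87.59%

87.59%


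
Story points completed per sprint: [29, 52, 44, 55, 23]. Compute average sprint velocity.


Formula: Avg velocity = Total points / Number of sprints
Points: [29, 52, 44, 55, 23]
Sum = 29 + 52 + 44 + 55 + 23 = 203
Avg velocity = 203 / 5 = 40.6 points/sprint

40.6 points/sprint


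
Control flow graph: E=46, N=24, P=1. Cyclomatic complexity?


Formula: V(G) = E - N + 2P
V(G) = 46 - 24 + 2*1
V(G) = 22 + 2
V(G) = 24

24


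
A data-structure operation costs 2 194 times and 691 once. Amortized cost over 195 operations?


Formula: Amortized cost = Total cost / Operations
Total cost = (194 * 2) + (1 * 691)
Total cost = 388 + 691 = 1079
Amortized = 1079 / 195 = 5.5333

5.5333


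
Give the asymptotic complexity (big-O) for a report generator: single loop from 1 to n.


Reasoning: one pass through n items
Complexity: O(n)

O(n)


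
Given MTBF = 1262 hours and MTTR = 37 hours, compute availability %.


Availability = MTBF / (MTBF + MTTR)
Availability = 1262 / (1262 + 37)
Availability = 1262 / 1299
Availability = 97.1517%

97.1517%


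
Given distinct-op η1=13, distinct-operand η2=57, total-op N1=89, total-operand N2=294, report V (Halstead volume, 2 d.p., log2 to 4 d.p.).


Formula: V = N * log2(η), where N = N1 + N2 and η = η1 + η2
η = 13 + 57 = 70
N = 89 + 294 = 383
log2(70) ≈ 6.1293
V = 383 * 6.1293 = 2347.52

2347.52


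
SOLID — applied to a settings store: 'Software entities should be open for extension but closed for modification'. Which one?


This describes the Open/Closed Principle (OCP)

Open/Closed Principle (OCP)


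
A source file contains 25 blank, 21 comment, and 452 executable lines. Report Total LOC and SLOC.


Total LOC = blank + comment + code
Total LOC = 25 + 21 + 452 = 498
SLOC (source only) = code = 452

Total LOC: 498, SLOC: 452


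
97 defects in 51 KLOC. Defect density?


Defect density = defects / KLOC
Defect density = 97 / 51
Defect density = 1.902 defects/KLOC

1.902 defects/KLOC


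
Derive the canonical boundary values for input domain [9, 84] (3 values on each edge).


Range: [9, 84]
Boundaries: just below min, min, min+1, max-1, max, just above max
Values: [8, 9, 10, 83, 84, 85]

[8, 9, 10, 83, 84, 85]


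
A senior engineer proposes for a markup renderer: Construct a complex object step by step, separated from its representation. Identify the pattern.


This matches the Builder pattern

Builder


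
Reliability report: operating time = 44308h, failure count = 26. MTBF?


Formula: MTBF = Total operating time / Number of failures
MTBF = 44308 / 26
MTBF = 1704.15 hours

1704.15 hours
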